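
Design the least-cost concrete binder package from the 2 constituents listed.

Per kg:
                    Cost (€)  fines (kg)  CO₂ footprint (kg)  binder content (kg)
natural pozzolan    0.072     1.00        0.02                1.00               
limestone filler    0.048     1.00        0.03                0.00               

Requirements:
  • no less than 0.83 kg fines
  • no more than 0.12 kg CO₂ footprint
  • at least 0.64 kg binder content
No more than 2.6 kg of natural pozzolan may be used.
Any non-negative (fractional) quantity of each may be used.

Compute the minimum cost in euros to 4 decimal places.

This is a linear program. Let x1 = kg of natural pozzolan, x2 = kg of limestone filler.
min 0.072x1 + 0.048x2 s.t.:
  1x1 + 1x2 ≥ 0.83   (fines)
  0.02x1 + 0.03x2 ≤ 0.12   (CO₂ footprint)
  1x1 ≥ 0.64   (binder content)
  x1 ≤ 2.6
  x1, x2 ≥ 0.
Both inputs are positive at the optimum. Binding constraints: fines and binder content.
That vertex is x1 = 0.64, x2 = 0.19.
Hence cost = 0.072·0.64 + 0.048·0.19 = €0.055200.

€0.0552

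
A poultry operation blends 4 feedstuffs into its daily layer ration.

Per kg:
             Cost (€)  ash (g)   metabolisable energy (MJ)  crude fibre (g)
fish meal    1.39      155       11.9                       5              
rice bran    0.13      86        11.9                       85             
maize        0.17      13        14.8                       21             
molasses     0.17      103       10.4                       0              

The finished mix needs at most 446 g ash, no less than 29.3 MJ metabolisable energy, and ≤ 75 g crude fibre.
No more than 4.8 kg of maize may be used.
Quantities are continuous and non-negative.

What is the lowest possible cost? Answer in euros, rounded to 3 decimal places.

Treat it as an LP. Let x1 = kg of fish meal, x2 = kg of rice bran, x3 = kg of maize, x4 = kg of molasses.
Minimise 1.39x1 + 0.13x2 + 0.17x3 + 0.17x4 s.t.:
  155x1 + 86x2 + 13x3 + 103x4 ≤ 446   (ash)
  11.9x1 + 11.9x2 + 14.8x3 + 10.4x4 ≥ 29.3   (metabolisable energy)
  5x1 + 85x2 + 21x3 ≤ 75   (crude fibre)
  x3 ≤ 4.8
  x1, x2, x3, x4 ≥ 0.
The optimal basis is {rice bran, maize}; fish meal, molasses drop out. There the metabolisable energy and crude fibre constraints are tight.
Optimal quantities: rice bran = 0.4907 kg, maize = 1.585 kg.
Cost = 0.13·0.4907 + 0.17·1.585 = 0.33324.

€0.333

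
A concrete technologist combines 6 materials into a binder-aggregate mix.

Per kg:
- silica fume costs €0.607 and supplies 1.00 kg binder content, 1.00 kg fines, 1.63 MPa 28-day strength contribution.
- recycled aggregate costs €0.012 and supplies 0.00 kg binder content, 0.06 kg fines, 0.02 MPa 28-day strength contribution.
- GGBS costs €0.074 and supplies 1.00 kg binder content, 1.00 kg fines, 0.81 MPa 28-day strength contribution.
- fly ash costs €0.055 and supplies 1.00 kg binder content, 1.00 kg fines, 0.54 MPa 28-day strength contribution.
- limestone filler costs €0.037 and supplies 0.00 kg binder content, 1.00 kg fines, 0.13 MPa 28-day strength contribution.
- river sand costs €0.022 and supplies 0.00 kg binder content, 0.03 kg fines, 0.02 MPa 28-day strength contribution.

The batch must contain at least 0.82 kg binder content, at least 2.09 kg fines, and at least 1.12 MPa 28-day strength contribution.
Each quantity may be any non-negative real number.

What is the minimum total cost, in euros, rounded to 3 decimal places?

€0.115

Let x1 = kg of silica fume, x2 = kg of recycled aggregate, x3 = kg of GGBS, x4 = kg of fly ash, x5 = kg of limestone filler, x6 = kg of river sand.
Minimize 0.607x1 + 0.012x2 + 0.074x3 + 0.055x4 + 0.037x5 + 0.022x6 s.t.:
  1x1 + 1x3 + 1x4 ≥ 0.82   (binder content)
  1x1 + 0.06x2 + 1x3 + 1x4 + 1x5 + 0.03x6 ≥ 2.09   (fines)
  1.63x1 + 0.02x2 + 0.81x3 + 0.54x4 + 0.13x5 + 0.02x6 ≥ 1.12   (28-day strength contribution)
  x1, x2, x3, x4, x5, x6 ≥ 0.
The optimal basis is {fly ash, limestone filler}; silica fume, recycled aggregate, GGBS, river sand drop out. There the fines and 28-day strength contribution constraints are tight.
Solving gives x4 = 2.069, x5 = 0.02098.
Total cost: 0.055·2.069 + 0.037·0.02098 = 0.11457.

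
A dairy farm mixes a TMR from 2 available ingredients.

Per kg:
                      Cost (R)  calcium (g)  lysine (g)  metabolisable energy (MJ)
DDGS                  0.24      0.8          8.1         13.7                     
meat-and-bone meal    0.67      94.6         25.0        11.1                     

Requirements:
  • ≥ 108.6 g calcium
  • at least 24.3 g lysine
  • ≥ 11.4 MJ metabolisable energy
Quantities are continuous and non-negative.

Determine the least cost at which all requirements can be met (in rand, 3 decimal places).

This is a linear program. Let x1 = kg of DDGS, x2 = kg of meat-and-bone meal.
Minimize 0.24x1 + 0.67x2 with:
  0.8x1 + 94.6x2 ≥ 108.6   (calcium)
  8.1x1 + 25x2 ≥ 24.3   (lysine)
  13.7x1 + 11.1x2 ≥ 11.4   (metabolisable energy)
  x1, x2 ≥ 0.
At the optimum only meat-and-bone meal is positive (DDGS = 0). There the calcium constraint is tight.
That vertex is x2 = 1.148.
Cost = 0.67·1.148 = 0.76916.

R0.769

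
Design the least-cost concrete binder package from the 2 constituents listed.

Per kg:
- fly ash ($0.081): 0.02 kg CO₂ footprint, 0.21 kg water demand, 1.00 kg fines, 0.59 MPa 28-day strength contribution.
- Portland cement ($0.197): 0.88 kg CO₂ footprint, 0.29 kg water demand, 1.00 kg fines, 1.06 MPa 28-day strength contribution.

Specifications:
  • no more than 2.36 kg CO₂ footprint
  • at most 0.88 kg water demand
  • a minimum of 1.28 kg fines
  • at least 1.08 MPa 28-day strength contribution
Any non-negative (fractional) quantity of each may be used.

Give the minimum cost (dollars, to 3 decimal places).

$0.148

Set it up as a linear program. Let x1 = kg of fly ash, x2 = kg of Portland cement.
Minimize 0.081x1 + 0.197x2 with:
  0.02x1 + 0.88x2 ≤ 2.36   (CO₂ footprint)
  0.21x1 + 0.29x2 ≤ 0.88   (water demand)
  1x1 + 1x2 ≥ 1.28   (fines)
  0.59x1 + 1.06x2 ≥ 1.08   (28-day strength contribution)
  x1, x2 ≥ 0.
The minimum-cost mix takes nothing from Portland cement — only fly ash. Binding constraint: 28-day strength contribution.
Optimal quantities: fly ash = 1.831 kg.
Cost = 0.081·1.831 = 0.14831.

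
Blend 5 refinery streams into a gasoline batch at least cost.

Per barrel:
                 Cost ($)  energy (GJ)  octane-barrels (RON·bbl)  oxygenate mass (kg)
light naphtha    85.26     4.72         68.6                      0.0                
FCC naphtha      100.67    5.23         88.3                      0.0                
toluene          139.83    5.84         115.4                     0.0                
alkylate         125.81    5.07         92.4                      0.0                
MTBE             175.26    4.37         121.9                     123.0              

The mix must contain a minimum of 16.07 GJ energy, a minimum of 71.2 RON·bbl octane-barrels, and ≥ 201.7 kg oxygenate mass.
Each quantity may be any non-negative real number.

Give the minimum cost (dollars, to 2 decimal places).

Treat it as an LP. Let x1 = barrels of light naphtha, x2 = barrels of FCC naphtha, x3 = barrels of toluene, x4 = barrels of alkylate, x5 = barrels of MTBE.
Minimize 85.26x1 + 100.67x2 + 139.83x3 + 125.81x4 + 175.26x5 with:
  4.72x1 + 5.23x2 + 5.84x3 + 5.07x4 + 4.37x5 ≥ 16.07   (energy)
  68.6x1 + 88.3x2 + 115.4x3 + 92.4x4 + 121.9x5 ≥ 71.2   (octane-barrels)
  123x5 ≥ 201.7   (oxygenate mass)
  x1, x2, x3, x4, x5 ≥ 0.
At the optimum only light naphtha, MTBE are positive (FCC naphtha, toluene, alkylate = 0). Binding constraints: energy and oxygenate mass.
Optimal quantities: light naphtha = 1.886 barrels, MTBE = 1.64 barrels.
Total cost: 85.26·1.886 + 175.26·1.64 = 448.2268.

$448.23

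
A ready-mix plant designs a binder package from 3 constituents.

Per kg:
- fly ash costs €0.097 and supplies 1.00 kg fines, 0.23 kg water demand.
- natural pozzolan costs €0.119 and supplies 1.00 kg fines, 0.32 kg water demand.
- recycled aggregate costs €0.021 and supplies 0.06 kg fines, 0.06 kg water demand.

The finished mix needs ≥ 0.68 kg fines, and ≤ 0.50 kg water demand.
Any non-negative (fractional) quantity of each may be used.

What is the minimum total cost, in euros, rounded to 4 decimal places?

€0.0660

This is a linear program. Let x1 = kg of fly ash, x2 = kg of natural pozzolan, x3 = kg of recycled aggregate.
min 0.097x1 + 0.119x2 + 0.021x3 subject to:
  1x1 + 1x2 + 0.06x3 ≥ 0.68   (fines)
  0.23x1 + 0.32x2 + 0.06x3 ≤ 0.5   (water demand)
  x1, x2, x3 ≥ 0.
The minimum-cost mix takes nothing from natural pozzolan, recycled aggregate — only fly ash. Binding constraint: fines.
Optimal quantities: fly ash = 0.68 kg.
Hence cost = 0.097·0.68 = €0.065960.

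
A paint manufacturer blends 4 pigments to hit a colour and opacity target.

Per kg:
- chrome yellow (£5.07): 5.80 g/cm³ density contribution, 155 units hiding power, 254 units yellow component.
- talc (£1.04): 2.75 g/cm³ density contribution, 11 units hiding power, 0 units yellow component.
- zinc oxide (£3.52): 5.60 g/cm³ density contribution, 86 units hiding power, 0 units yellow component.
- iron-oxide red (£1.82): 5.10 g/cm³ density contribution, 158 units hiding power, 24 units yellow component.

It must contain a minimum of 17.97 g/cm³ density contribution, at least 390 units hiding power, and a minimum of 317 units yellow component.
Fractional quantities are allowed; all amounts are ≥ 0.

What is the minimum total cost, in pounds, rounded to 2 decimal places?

This is a linear program. Let x1 = kg of chrome yellow, x2 = kg of talc, x3 = kg of zinc oxide, x4 = kg of iron-oxide red.
Minimize 5.07x1 + 1.04x2 + 3.52x3 + 1.82x4 s.t.:
  5.8x1 + 2.75x2 + 5.6x3 + 5.1x4 ≥ 17.97   (density contribution)
  155x1 + 11x2 + 86x3 + 158x4 ≥ 390   (hiding power)
  254x1 + 24x4 ≥ 317   (yellow component)
  x1, x2, x3, x4 ≥ 0.
The minimum-cost mix takes nothing from talc, zinc oxide — only chrome yellow, iron-oxide red. There the density contribution and yellow component constraints are tight.
Optimal quantities: chrome yellow = 1.025 kg, iron-oxide red = 2.358 kg.
Hence cost = 5.07·1.025 + 1.82·2.358 = £9.4883.

£9.49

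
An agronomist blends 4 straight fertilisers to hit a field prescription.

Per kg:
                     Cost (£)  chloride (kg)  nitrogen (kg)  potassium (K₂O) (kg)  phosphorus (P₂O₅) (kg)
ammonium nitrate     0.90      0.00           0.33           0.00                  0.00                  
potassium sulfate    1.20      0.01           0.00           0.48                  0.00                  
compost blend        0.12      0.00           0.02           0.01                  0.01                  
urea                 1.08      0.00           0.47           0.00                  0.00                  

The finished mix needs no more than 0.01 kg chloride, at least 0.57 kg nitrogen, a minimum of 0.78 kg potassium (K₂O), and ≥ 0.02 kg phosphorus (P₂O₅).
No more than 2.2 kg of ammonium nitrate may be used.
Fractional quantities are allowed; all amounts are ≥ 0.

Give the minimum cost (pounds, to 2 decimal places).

Treat it as an LP. Let x1 = kg of ammonium nitrate, x2 = kg of potassium sulfate, x3 = kg of compost blend, x4 = kg of urea.
min 0.9x1 + 1.2x2 + 0.12x3 + 1.08x4 s.t.:
  0.01x2 ≤ 0.01   (chloride)
  0.33x1 + 0.02x3 + 0.47x4 ≥ 0.57   (nitrogen)
  0.48x2 + 0.01x3 ≥ 0.78   (potassium (K₂O))
  0.01x3 ≥ 0.02   (phosphorus (P₂O₅))
  x1 ≤ 2.2
  x1, x2, x3, x4 ≥ 0.
The optimal basis is {potassium sulfate, compost blend}; ammonium nitrate, urea drop out. There the chloride and potassium (K₂O) constraints are tight.
Optimal quantities: potassium sulfate = 1 kg, compost blend = 30 kg.
Objective = 1.2·1 + 0.12·30 = 4.8000.

£4.80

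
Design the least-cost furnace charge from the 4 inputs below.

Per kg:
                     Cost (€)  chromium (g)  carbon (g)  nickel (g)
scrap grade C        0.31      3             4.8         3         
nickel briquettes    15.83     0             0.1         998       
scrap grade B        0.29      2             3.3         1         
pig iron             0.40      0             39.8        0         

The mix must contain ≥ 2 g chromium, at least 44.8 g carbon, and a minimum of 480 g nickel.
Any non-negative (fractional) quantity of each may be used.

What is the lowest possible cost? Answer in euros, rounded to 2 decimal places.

€8.21

Let x1 = kg of scrap grade C, x2 = kg of nickel briquettes, x3 = kg of scrap grade B, x4 = kg of pig iron.
Minimize 0.31x1 + 15.83x2 + 0.29x3 + 0.4x4 s.t.:
  3x1 + 2x3 ≥ 2   (chromium)
  4.8x1 + 0.1x2 + 3.3x3 + 39.8x4 ≥ 44.8   (carbon)
  3x1 + 998x2 + 1x3 ≥ 480   (nickel)
  x1, x2, x3, x4 ≥ 0.
The cheapest feasible vertex uses only scrap grade C, nickel briquettes, pig iron; scrap grade B is not used. There the chromium, carbon, nickel constraints are tight.
Solving gives x1 = 0.6667, x2 = 0.479, x4 = 1.044.
Objective = 0.31·0.6667 + 15.83·0.479 + 0.4·1.044 = 8.2068.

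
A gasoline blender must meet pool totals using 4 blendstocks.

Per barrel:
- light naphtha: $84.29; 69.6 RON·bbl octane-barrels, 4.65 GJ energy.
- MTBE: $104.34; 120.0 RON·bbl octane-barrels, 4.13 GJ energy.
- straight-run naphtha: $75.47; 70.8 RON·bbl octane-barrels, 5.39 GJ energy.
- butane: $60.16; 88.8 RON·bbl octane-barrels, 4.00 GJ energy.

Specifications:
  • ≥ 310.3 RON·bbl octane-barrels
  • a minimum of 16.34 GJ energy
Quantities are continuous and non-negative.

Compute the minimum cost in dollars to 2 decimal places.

$239.75

This is a linear program. Let x1 = barrels of light naphtha, x2 = barrels of MTBE, x3 = barrels of straight-run naphtha, x4 = barrels of butane.
Minimize 84.29x1 + 104.34x2 + 75.47x3 + 60.16x4 subject to:
  69.6x1 + 120x2 + 70.8x3 + 88.8x4 ≥ 310.3   (octane-barrels)
  4.65x1 + 4.13x2 + 5.39x3 + 4x4 ≥ 16.34   (energy)
  x1, x2, x3, x4 ≥ 0.
The cheapest feasible vertex uses only straight-run naphtha, butane; light naphtha, MTBE are not used. Binding constraints: octane-barrels and energy.
That vertex is x3 = 1.0735, x4 = 2.6385.
Total cost: 75.47·1.0735 + 60.16·2.6385 = 239.7492.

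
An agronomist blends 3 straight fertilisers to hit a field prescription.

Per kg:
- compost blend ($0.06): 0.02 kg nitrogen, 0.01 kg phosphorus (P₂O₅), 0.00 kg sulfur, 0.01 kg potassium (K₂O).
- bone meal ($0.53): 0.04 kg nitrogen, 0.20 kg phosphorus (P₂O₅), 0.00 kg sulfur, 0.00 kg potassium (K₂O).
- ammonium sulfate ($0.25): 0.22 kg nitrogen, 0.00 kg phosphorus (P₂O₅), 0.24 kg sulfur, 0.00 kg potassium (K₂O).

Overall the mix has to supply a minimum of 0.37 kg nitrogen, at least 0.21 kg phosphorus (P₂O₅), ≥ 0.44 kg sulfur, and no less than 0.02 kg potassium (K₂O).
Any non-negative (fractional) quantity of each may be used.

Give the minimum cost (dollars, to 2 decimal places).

Let x1 = kg of compost blend, x2 = kg of bone meal, x3 = kg of ammonium sulfate.
min 0.06x1 + 0.53x2 + 0.25x3 s.t.:
  0.02x1 + 0.04x2 + 0.22x3 ≥ 0.37   (nitrogen)
  0.01x1 + 0.2x2 ≥ 0.21   (phosphorus (P₂O₅))
  0.24x3 ≥ 0.44   (sulfur)
  0.01x1 ≥ 0.02   (potassium (K₂O))
  x1, x2, x3 ≥ 0.
The optimal mix uses every input. There the phosphorus (P₂O₅), sulfur, potassium (K₂O) constraints are tight.
Optimal quantities: compost blend = 2 kg, bone meal = 0.95 kg, ammonium sulfate = 1.833 kg.
Objective = 0.06·2 + 0.53·0.95 + 0.25·1.833 = 1.0818.

$1.08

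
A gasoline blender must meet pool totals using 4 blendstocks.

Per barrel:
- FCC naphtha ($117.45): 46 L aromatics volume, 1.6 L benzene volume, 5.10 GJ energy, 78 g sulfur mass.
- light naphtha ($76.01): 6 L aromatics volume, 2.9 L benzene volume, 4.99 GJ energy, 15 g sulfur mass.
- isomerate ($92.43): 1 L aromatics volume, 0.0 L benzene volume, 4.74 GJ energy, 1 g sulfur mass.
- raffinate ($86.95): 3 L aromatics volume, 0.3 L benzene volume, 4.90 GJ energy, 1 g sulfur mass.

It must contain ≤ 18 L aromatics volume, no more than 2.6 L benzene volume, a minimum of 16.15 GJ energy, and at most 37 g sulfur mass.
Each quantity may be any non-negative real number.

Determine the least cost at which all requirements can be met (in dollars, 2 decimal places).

$278.79

Let x1 = barrels of FCC naphtha, x2 = barrels of light naphtha, x3 = barrels of isomerate, x4 = barrels of raffinate.
Minimize 117.45x1 + 76.01x2 + 92.43x3 + 86.95x4 subject to:
  46x1 + 6x2 + 1x3 + 3x4 ≤ 18   (aromatics volume)
  1.6x1 + 2.9x2 + 0.3x4 ≤ 2.6   (benzene volume)
  5.1x1 + 4.99x2 + 4.74x3 + 4.9x4 ≥ 16.15   (energy)
  78x1 + 15x2 + 1x3 + 1x4 ≤ 37   (sulfur mass)
  x1, x2, x3, x4 ≥ 0.
The optimal basis is {light naphtha, raffinate}; FCC naphtha, isomerate drop out. Binding constraints: benzene volume and energy.
Optimal quantities: light naphtha = 0.621018 barrels, raffinate = 2.66349 barrels.
Total cost: 76.01·0.621018 + 86.95·2.66349 = 278.7940.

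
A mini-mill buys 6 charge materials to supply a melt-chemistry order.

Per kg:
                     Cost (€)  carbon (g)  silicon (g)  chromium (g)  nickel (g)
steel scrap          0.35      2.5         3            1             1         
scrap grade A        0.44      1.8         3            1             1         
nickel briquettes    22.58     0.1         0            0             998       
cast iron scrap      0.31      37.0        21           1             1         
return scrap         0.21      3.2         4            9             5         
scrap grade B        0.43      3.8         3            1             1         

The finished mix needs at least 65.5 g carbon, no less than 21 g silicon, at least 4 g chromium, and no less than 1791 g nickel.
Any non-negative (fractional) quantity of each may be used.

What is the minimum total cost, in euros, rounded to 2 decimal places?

€41.05

Let x1 = kg of steel scrap, x2 = kg of scrap grade A, x3 = kg of nickel briquettes, x4 = kg of cast iron scrap, x5 = kg of return scrap, x6 = kg of scrap grade B.
min 0.35x1 + 0.44x2 + 22.58x3 + 0.31x4 + 0.21x5 + 0.43x6 s.t.:
  2.5x1 + 1.8x2 + 0.1x3 + 37x4 + 3.2x5 + 3.8x6 ≥ 65.5   (carbon)
  3x1 + 3x2 + 21x4 + 4x5 + 3x6 ≥ 21   (silicon)
  1x1 + 1x2 + 1x4 + 9x5 + 1x6 ≥ 4   (chromium)
  1x1 + 1x2 + 998x3 + 1x4 + 5x5 + 1x6 ≥ 1791   (nickel)
  x1, x2, x3, x4, x5, x6 ≥ 0.
The minimum-cost mix takes nothing from steel scrap, scrap grade A, scrap grade B — only nickel briquettes, cast iron scrap, return scrap. There the carbon, chromium, nickel constraints are tight.
Optimal quantities: nickel briquettes = 1.7916 kg, cast iron scrap = 1.7437 kg, return scrap = 0.25069 kg.
Total cost: 22.58·1.7916 + 0.31·1.7437 + 0.21·0.25069 = 41.0475.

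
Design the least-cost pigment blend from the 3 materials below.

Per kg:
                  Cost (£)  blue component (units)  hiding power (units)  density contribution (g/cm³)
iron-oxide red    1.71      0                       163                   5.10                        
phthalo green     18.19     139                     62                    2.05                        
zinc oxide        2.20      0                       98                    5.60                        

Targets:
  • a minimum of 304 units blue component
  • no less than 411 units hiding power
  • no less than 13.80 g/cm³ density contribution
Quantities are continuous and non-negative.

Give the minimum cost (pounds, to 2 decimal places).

£42.91

Treat it as an LP. Let x1 = kg of iron-oxide red, x2 = kg of phthalo green, x3 = kg of zinc oxide.
Minimise 1.71x1 + 18.19x2 + 2.2x3 s.t.:
  139x2 ≥ 304   (blue component)
  163x1 + 62x2 + 98x3 ≥ 411   (hiding power)
  5.1x1 + 2.05x2 + 5.6x3 ≥ 13.8   (density contribution)
  x1, x2, x3 ≥ 0.
At the optimum only iron-oxide red, phthalo green are positive (zinc oxide = 0). There the blue component and density contribution constraints are tight.
Solving gives x1 = 1.827, x2 = 2.187.
Hence cost = 1.71·1.827 + 18.19·2.187 = £42.9057.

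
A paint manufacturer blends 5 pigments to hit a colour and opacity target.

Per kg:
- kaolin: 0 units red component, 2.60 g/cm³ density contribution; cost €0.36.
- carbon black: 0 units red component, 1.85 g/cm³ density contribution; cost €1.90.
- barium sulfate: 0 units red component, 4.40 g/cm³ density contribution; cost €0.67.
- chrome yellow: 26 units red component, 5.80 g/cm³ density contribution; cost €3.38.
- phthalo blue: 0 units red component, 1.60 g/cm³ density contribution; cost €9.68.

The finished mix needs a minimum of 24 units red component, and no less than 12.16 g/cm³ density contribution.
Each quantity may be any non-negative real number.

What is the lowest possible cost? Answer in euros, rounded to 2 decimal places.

Set it up as a linear program. Let x1 = kg of kaolin, x2 = kg of carbon black, x3 = kg of barium sulfate, x4 = kg of chrome yellow, x5 = kg of phthalo blue.
Minimise 0.36x1 + 1.9x2 + 0.67x3 + 3.38x4 + 9.68x5 with:
  26x4 ≥ 24   (red component)
  2.6x1 + 1.85x2 + 4.4x3 + 5.8x4 + 1.6x5 ≥ 12.16   (density contribution)
  x1, x2, x3, x4, x5 ≥ 0.
The optimal basis is {kaolin, chrome yellow}; carbon black, barium sulfate, phthalo blue drop out. There the red component and density contribution constraints are tight.
That vertex is x1 = 2.618, x4 = 0.9231.
Cost = 0.36·2.618 + 3.38·0.9231 = 4.0626.

€4.06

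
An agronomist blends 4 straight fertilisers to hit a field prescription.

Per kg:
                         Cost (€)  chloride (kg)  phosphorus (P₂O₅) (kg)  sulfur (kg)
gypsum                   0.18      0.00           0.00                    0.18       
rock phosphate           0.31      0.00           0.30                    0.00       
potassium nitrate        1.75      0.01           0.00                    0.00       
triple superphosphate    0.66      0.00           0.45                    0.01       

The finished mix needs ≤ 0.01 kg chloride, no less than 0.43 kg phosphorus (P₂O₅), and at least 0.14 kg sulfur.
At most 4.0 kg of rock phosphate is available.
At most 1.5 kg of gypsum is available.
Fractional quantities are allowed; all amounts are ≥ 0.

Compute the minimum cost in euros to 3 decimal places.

This is a linear program. Let x1 = kg of gypsum, x2 = kg of rock phosphate, x3 = kg of potassium nitrate, x4 = kg of triple superphosphate.
min 0.18x1 + 0.31x2 + 1.75x3 + 0.66x4 s.t.:
  0.01x3 ≤ 0.01   (chloride)
  0.3x2 + 0.45x4 ≥ 0.43   (phosphorus (P₂O₅))
  0.18x1 + 0.01x4 ≥ 0.14   (sulfur)
  x2 ≤ 4
  x1 ≤ 1.5
  x1, x2, x3, x4 ≥ 0.
The optimal basis is {gypsum, rock phosphate}; potassium nitrate, triple superphosphate drop out. The phosphorus (P₂O₅) and sulfur requirements are met with equality.
That vertex is x1 = 0.7778, x2 = 1.433.
Total cost: 0.18·0.7778 + 0.31·1.433 = 0.58423.

€0.584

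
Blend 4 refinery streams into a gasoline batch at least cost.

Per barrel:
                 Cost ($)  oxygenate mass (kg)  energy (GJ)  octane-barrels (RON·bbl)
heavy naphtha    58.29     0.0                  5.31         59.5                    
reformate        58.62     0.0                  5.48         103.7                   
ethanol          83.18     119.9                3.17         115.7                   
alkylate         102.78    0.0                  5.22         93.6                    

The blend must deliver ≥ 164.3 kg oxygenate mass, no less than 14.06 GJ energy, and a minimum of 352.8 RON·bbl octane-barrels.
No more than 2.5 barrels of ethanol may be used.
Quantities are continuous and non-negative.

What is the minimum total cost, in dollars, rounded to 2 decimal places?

Treat it as an LP. Let x1 = barrels of heavy naphtha, x2 = barrels of reformate, x3 = barrels of ethanol, x4 = barrels of alkylate.
min 58.29x1 + 58.62x2 + 83.18x3 + 102.78x4 with:
  119.9x3 ≥ 164.3   (oxygenate mass)
  5.31x1 + 5.48x2 + 3.17x3 + 5.22x4 ≥ 14.06   (energy)
  59.5x1 + 103.7x2 + 115.7x3 + 93.6x4 ≥ 352.8   (octane-barrels)
  x3 ≤ 2.5
  x1, x2, x3, x4 ≥ 0.
The cheapest feasible vertex uses only reformate, ethanol; heavy naphtha, alkylate are not used. The oxygenate mass and octane-barrels requirements are met with equality.
Solving gives x2 = 1.8732, x3 = 1.3703.
Cost = 58.62·1.8732 + 83.18·1.3703 = 223.7885.

$223.79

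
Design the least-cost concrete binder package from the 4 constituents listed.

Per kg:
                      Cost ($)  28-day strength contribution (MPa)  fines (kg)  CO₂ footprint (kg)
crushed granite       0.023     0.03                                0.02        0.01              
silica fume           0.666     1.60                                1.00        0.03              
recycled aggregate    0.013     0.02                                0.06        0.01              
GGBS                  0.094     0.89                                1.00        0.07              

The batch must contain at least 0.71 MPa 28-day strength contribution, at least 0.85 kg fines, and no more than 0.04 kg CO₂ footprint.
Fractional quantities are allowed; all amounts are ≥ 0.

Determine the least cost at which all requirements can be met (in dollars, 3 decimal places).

$0.359

Treat it as an LP. Let x1 = kg of crushed granite, x2 = kg of silica fume, x3 = kg of recycled aggregate, x4 = kg of GGBS.
Minimise 0.023x1 + 0.666x2 + 0.013x3 + 0.094x4 with:
  0.03x1 + 1.6x2 + 0.02x3 + 0.89x4 ≥ 0.71   (28-day strength contribution)
  0.02x1 + 1x2 + 0.06x3 + 1x4 ≥ 0.85   (fines)
  0.01x1 + 0.03x2 + 0.01x3 + 0.07x4 ≤ 0.04   (CO₂ footprint)
  x1, x2, x3, x4 ≥ 0.
The cheapest feasible vertex uses only silica fume, GGBS; crushed granite, recycled aggregate are not used. Binding constraints: fines and CO₂ footprint.
Solving gives x2 = 0.4875, x4 = 0.3625.
Hence cost = 0.666·0.4875 + 0.094·0.3625 = $0.35875.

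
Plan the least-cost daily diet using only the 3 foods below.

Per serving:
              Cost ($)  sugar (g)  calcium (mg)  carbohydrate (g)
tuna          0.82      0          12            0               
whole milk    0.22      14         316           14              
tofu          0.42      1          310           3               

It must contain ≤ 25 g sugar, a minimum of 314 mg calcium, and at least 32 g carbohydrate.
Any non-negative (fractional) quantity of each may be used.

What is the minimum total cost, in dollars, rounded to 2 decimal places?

This is a linear program. Let x1 = servings of tuna, x2 = servings of whole milk, x3 = servings of tofu.
Minimise 0.82x1 + 0.22x2 + 0.42x3 with:
  14x2 + 1x3 ≤ 25   (sugar)
  12x1 + 316x2 + 310x3 ≥ 314   (calcium)
  14x2 + 3x3 ≥ 32   (carbohydrate)
  x1, x2, x3 ≥ 0.
The cheapest feasible vertex uses only whole milk, tofu; tuna is not used. There the sugar and carbohydrate constraints are tight.
Solving gives x2 = 1.536, x3 = 3.5.
Cost = 0.22·1.536 + 0.42·3.5 = 1.8079.

$1.81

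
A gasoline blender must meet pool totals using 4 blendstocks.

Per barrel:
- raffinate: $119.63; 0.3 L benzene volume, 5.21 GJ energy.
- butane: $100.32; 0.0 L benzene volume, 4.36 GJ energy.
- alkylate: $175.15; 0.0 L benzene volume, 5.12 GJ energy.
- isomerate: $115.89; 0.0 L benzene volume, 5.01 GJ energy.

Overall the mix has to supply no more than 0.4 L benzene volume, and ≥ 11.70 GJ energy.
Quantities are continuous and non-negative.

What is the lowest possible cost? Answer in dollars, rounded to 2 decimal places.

Let x1 = barrels of raffinate, x2 = barrels of butane, x3 = barrels of alkylate, x4 = barrels of isomerate.
min 119.63x1 + 100.32x2 + 175.15x3 + 115.89x4 with:
  0.3x1 ≤ 0.4   (benzene volume)
  5.21x1 + 4.36x2 + 5.12x3 + 5.01x4 ≥ 11.7   (energy)
  x1, x2, x3, x4 ≥ 0.
The minimum-cost mix takes nothing from alkylate, isomerate — only raffinate, butane. The benzene volume and energy requirements are met with equality.
So raffinate = 1.33333 barrels, butane = 1.09021 barrels.
Cost = 119.63·1.33333 + 100.32·1.09021 = 268.8761.

$268.88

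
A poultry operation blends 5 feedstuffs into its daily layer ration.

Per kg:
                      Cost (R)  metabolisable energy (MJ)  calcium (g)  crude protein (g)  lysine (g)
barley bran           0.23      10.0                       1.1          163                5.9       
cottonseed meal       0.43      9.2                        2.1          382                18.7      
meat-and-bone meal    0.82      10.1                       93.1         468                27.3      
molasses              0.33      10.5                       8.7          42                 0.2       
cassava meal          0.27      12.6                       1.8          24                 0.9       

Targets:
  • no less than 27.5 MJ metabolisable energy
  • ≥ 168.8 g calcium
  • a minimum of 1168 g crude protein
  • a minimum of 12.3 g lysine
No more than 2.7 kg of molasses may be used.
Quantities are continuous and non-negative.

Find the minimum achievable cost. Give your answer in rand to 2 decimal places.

Treat it as an LP. Let x1 = kg of barley bran, x2 = kg of cottonseed meal, x3 = kg of meat-and-bone meal, x4 = kg of molasses, x5 = kg of cassava meal.
min 0.23x1 + 0.43x2 + 0.82x3 + 0.33x4 + 0.27x5 subject to:
  10x1 + 9.2x2 + 10.1x3 + 10.5x4 + 12.6x5 ≥ 27.5   (metabolisable energy)
  1.1x1 + 2.1x2 + 93.1x3 + 8.7x4 + 1.8x5 ≥ 168.8   (calcium)
  163x1 + 382x2 + 468x3 + 42x4 + 24x5 ≥ 1168   (crude protein)
  5.9x1 + 18.7x2 + 27.3x3 + 0.2x4 + 0.9x5 ≥ 12.3   (lysine)
  x4 ≤ 2.7
  x1, x2, x3, x4, x5 ≥ 0.
The cheapest feasible vertex uses only barley bran, cottonseed meal, meat-and-bone meal; molasses, cassava meal are not used. There the metabolisable energy, calcium, crude protein constraints are tight.
So barley bran = 0.2421 kg, cottonseed meal = 0.7575 kg, meat-and-bone meal = 1.793 kg.
Total cost: 0.23·0.2421 + 0.43·0.7575 + 0.82·1.793 = 1.8517.

R1.85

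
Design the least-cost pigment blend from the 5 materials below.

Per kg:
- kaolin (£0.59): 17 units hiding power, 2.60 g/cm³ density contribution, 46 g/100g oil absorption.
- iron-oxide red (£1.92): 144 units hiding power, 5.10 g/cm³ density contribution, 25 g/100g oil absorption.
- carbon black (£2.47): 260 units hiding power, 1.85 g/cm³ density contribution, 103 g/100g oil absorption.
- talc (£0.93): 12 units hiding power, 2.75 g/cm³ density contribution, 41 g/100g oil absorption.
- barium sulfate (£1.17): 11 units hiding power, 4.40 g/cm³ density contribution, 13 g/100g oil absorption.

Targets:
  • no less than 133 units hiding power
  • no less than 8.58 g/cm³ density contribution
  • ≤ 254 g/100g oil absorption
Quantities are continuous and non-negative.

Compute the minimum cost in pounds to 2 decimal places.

£2.48

Let x1 = kg of kaolin, x2 = kg of iron-oxide red, x3 = kg of carbon black, x4 = kg of talc, x5 = kg of barium sulfate.
Minimize 0.59x1 + 1.92x2 + 2.47x3 + 0.93x4 + 1.17x5 s.t.:
  17x1 + 144x2 + 260x3 + 12x4 + 11x5 ≥ 133   (hiding power)
  2.6x1 + 5.1x2 + 1.85x3 + 2.75x4 + 4.4x5 ≥ 8.58   (density contribution)
  46x1 + 25x2 + 103x3 + 41x4 + 13x5 ≤ 254   (oil absorption)
  x1, x2, x3, x4, x5 ≥ 0.
The optimal basis is {kaolin, iron-oxide red}; carbon black, talc, barium sulfate drop out. There the hiding power and density contribution constraints are tight.
Optimal quantities: kaolin = 1.937 kg, iron-oxide red = 0.695 kg.
Objective = 0.59·1.937 + 1.92·0.695 = 2.4772.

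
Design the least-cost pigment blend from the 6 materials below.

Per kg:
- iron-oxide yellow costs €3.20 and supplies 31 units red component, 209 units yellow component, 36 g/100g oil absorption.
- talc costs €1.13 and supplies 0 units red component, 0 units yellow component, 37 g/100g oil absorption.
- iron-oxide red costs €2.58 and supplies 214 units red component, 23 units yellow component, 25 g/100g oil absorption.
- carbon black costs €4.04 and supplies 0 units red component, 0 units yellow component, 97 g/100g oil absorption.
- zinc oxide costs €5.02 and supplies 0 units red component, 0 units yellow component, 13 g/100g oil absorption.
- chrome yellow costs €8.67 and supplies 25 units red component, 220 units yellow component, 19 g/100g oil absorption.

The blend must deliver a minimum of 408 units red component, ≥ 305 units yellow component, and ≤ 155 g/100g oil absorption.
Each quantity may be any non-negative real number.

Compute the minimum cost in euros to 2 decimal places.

€8.51

Treat it as an LP. Let x1 = kg of iron-oxide yellow, x2 = kg of talc, x3 = kg of iron-oxide red, x4 = kg of carbon black, x5 = kg of zinc oxide, x6 = kg of chrome yellow.
min 3.2x1 + 1.13x2 + 2.58x3 + 4.04x4 + 5.02x5 + 8.67x6 s.t.:
  31x1 + 214x3 + 25x6 ≥ 408   (red component)
  209x1 + 23x3 + 220x6 ≥ 305   (yellow component)
  36x1 + 37x2 + 25x3 + 97x4 + 13x5 + 19x6 ≤ 155   (oil absorption)
  x1, x2, x3, x4, x5, x6 ≥ 0.
The cheapest feasible vertex uses only iron-oxide yellow, iron-oxide red; talc, carbon black, zinc oxide, chrome yellow are not used. The red component and yellow component requirements are met with equality.
That vertex is x1 = 1.27, x3 = 1.723.
Cost = 3.2·1.27 + 2.58·1.723 = 8.5093.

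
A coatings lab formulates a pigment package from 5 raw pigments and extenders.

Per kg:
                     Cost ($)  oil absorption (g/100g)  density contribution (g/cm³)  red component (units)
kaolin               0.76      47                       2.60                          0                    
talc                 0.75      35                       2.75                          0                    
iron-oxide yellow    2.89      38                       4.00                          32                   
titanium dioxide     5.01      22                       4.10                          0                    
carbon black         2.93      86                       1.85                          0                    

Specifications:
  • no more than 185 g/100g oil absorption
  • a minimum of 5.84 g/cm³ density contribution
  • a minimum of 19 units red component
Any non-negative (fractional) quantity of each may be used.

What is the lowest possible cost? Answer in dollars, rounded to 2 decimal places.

Let x1 = kg of kaolin, x2 = kg of talc, x3 = kg of iron-oxide yellow, x4 = kg of titanium dioxide, x5 = kg of carbon black.
Minimise 0.76x1 + 0.75x2 + 2.89x3 + 5.01x4 + 2.93x5 subject to:
  47x1 + 35x2 + 38x3 + 22x4 + 86x5 ≤ 185   (oil absorption)
  2.6x1 + 2.75x2 + 4x3 + 4.1x4 + 1.85x5 ≥ 5.84   (density contribution)
  32x3 ≥ 19   (red component)
  x1, x2, x3, x4, x5 ≥ 0.
The optimal basis is {talc, iron-oxide yellow}; kaolin, titanium dioxide, carbon black drop out. The density contribution and red component requirements are met with equality.
Solving gives x2 = 1.26, x3 = 0.5938.
Hence cost = 0.75·1.26 + 2.89·0.5938 = $2.6611.

$2.66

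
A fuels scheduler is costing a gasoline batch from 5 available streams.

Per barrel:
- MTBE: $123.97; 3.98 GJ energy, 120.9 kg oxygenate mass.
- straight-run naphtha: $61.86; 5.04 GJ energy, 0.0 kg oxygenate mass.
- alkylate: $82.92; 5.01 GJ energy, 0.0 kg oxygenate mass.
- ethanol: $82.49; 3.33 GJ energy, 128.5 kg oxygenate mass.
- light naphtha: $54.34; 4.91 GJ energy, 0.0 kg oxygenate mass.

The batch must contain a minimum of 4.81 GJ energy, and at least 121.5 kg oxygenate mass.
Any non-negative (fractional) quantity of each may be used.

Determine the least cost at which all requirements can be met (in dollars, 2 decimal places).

Set it up as a linear program. Let x1 = barrels of MTBE, x2 = barrels of straight-run naphtha, x3 = barrels of alkylate, x4 = barrels of ethanol, x5 = barrels of light naphtha.
Minimise 123.97x1 + 61.86x2 + 82.92x3 + 82.49x4 + 54.34x5 subject to:
  3.98x1 + 5.04x2 + 5.01x3 + 3.33x4 + 4.91x5 ≥ 4.81   (energy)
  120.9x1 + 128.5x4 ≥ 121.5   (oxygenate mass)
  x1, x2, x3, x4, x5 ≥ 0.
The cheapest feasible vertex uses only ethanol, light naphtha; MTBE, straight-run naphtha, alkylate are not used. There the energy and oxygenate mass constraints are tight.
Solving gives x4 = 0.9455, x5 = 0.3384.
Cost = 82.49·0.9455 + 54.34·0.3384 = 96.3830.

$96.38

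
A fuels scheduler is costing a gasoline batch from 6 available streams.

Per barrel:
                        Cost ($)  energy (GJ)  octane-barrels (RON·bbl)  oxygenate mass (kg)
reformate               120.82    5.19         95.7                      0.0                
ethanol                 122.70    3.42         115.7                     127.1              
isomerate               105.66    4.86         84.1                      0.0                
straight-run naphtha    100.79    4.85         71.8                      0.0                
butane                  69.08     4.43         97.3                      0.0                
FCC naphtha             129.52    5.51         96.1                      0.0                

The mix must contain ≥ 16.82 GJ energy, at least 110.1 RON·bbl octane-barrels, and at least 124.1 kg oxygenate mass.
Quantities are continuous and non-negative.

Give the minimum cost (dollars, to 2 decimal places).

$330.02

Set it up as a linear program. Let x1 = barrels of reformate, x2 = barrels of ethanol, x3 = barrels of isomerate, x4 = barrels of straight-run naphtha, x5 = barrels of butane, x6 = barrels of FCC naphtha.
Minimise 120.82x1 + 122.7x2 + 105.66x3 + 100.79x4 + 69.08x5 + 129.52x6 with:
  5.19x1 + 3.42x2 + 4.86x3 + 4.85x4 + 4.43x5 + 5.51x6 ≥ 16.82   (energy)
  95.7x1 + 115.7x2 + 84.1x3 + 71.8x4 + 97.3x5 + 96.1x6 ≥ 110.1   (octane-barrels)
  127.1x2 ≥ 124.1   (oxygenate mass)
  x1, x2, x3, x4, x5, x6 ≥ 0.
The cheapest feasible vertex uses only ethanol, butane; reformate, isomerate, straight-run naphtha, FCC naphtha are not used. The energy and oxygenate mass requirements are met with equality.
Solving gives x2 = 0.9764, x5 = 3.0431.
Cost = 122.7·0.9764 + 69.08·3.0431 = 330.0216.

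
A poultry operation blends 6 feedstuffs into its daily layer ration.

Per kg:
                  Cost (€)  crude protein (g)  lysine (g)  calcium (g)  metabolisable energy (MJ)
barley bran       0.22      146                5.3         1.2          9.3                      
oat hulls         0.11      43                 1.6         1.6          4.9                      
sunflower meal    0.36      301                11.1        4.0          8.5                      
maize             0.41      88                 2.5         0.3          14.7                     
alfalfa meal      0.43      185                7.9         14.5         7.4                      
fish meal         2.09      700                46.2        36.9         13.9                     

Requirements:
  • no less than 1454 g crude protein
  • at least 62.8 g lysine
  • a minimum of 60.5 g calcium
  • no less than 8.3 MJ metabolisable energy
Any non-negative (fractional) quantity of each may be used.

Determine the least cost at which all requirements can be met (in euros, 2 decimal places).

€2.60

Treat it as an LP. Let x1 = kg of barley bran, x2 = kg of oat hulls, x3 = kg of sunflower meal, x4 = kg of maize, x5 = kg of alfalfa meal, x6 = kg of fish meal.
Minimize 0.22x1 + 0.11x2 + 0.36x3 + 0.41x4 + 0.43x5 + 2.09x6 with:
  146x1 + 43x2 + 301x3 + 88x4 + 185x5 + 700x6 ≥ 1454   (crude protein)
  5.3x1 + 1.6x2 + 11.1x3 + 2.5x4 + 7.9x5 + 46.2x6 ≥ 62.8   (lysine)
  1.2x1 + 1.6x2 + 4x3 + 0.3x4 + 14.5x5 + 36.9x6 ≥ 60.5   (calcium)
  9.3x1 + 4.9x2 + 8.5x3 + 14.7x4 + 7.4x5 + 13.9x6 ≥ 8.3   (metabolisable energy)
  x1, x2, x3, x4, x5, x6 ≥ 0.
The optimal basis is {sunflower meal, alfalfa meal}; barley bran, oat hulls, maize, fish meal drop out. There the lysine and calcium constraints are tight.
Solving gives x3 = 3.345, x5 = 3.25.
Total cost: 0.36·3.345 + 0.43·3.25 = 2.6017.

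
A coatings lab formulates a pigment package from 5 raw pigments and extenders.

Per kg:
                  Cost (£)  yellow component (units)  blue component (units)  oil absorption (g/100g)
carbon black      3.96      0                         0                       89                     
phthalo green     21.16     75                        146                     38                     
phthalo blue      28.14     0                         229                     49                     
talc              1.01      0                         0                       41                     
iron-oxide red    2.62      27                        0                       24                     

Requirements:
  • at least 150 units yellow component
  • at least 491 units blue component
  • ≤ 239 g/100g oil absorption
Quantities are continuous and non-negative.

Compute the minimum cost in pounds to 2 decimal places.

Let x1 = kg of carbon black, x2 = kg of phthalo green, x3 = kg of phthalo blue, x4 = kg of talc, x5 = kg of iron-oxide red.
min 3.96x1 + 21.16x2 + 28.14x3 + 1.01x4 + 2.62x5 with:
  75x2 + 27x5 ≥ 150   (yellow component)
  146x2 + 229x3 ≥ 491   (blue component)
  89x1 + 38x2 + 49x3 + 41x4 + 24x5 ≤ 239   (oil absorption)
  x1, x2, x3, x4, x5 ≥ 0.
At the optimum only phthalo green, phthalo blue are positive (carbon black, talc, iron-oxide red = 0). Binding constraints: yellow component and blue component.
So phthalo green = 2 kg, phthalo blue = 0.869 kg.
Total cost: 21.16·2 + 28.14·0.869 = 66.7737.

£66.77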